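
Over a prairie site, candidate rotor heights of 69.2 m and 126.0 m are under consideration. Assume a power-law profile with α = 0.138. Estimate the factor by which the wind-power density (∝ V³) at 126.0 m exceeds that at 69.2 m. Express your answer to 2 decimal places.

Speed ratio: V_B/V_A = (z_B/z_A)^α = (126.0/69.2)^0.138 = (1.8208)^0.138 = 1.08622
Power-density ratio: P_B/P_A = (V_B/V_A)³ = (1.08622)³ = 1.28159

1.28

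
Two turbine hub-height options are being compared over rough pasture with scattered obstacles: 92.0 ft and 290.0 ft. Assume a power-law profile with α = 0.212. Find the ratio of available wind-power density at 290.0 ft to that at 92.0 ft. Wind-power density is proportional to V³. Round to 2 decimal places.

Speed ratio: V_B/V_A = (z_B/z_A)^α = (290.0/92.0)^0.212 = (3.1522)^0.212 = 1.27557
Power-density ratio: P_B/P_A = (V_B/V_A)³ = (1.27557)³ = 2.07547

2.08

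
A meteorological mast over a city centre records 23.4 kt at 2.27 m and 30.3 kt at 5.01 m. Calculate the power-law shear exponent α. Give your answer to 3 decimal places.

Power law: V₂/V₁ = (z₂/z₁)^α ⇒ α = ln(V₂/V₁) / ln(z₂/z₁)
α = ln(30.3/23.4) / ln(5.01/2.27) = ln(1.2949) / ln(2.2070)
  = 0.25841 / 0.79166 = 0.32642

α ≈ 0.326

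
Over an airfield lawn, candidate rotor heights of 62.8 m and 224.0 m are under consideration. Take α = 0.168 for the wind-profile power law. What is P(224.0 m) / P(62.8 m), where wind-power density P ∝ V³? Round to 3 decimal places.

Speed ratio: V_B/V_A = (z_B/z_A)^α = (224.0/62.8)^0.168 = (3.5669)^0.168 = 1.23818
Power-density ratio: P_B/P_A = (V_B/V_A)³ = (1.23818)³ = 1.89825

1.898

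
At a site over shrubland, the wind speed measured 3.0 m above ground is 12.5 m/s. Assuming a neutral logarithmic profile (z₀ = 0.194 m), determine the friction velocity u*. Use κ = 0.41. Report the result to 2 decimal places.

Log law: V(z) = (u*/κ) · ln(z/z₀) ⇒ u* = κ · V / ln(z/z₀)
u* = 0.41 × 12.5 / ln(3.0/0.194) = 0.41 × 12.5 / 2.7385
   = 5.1250 / 2.7385 = 1.8715 m/s

u* ≈ 1.87 m/s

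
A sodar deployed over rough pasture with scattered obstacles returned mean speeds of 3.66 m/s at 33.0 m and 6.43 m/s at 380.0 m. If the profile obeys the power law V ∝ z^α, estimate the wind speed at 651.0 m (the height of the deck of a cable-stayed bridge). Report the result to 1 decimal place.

First find α: α = ln(V₂/V₁)/ln(z₂/z₁) = ln(6.43/3.66)/ln(380.0/33.0) = 0.56351/2.44366 = 0.2306
Extrapolate from 380.0 m to 651.0 m: V₃ = 6.43 × (651.0/380.0)^0.2306 = 6.43 × 1.1322 = 7.2799 m/s

7.3 m/s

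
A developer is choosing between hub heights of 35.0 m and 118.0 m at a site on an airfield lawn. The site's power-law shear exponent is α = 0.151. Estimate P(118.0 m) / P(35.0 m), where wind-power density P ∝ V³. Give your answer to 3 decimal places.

1.734

Speed ratio: V_B/V_A = (z_B/z_A)^α = (118.0/35.0)^0.151 = (3.3714)^0.151 = 1.20143
Power-density ratio: P_B/P_A = (V_B/V_A)³ = (1.20143)³ = 1.73420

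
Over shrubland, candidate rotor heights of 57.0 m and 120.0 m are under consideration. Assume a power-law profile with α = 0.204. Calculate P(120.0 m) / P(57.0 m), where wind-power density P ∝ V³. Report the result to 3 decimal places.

1.577

Speed ratio: V_B/V_A = (z_B/z_A)^α = (120.0/57.0)^0.204 = (2.1053)^0.204 = 1.16400
Power-density ratio: P_B/P_A = (V_B/V_A)³ = (1.16400)³ = 1.57712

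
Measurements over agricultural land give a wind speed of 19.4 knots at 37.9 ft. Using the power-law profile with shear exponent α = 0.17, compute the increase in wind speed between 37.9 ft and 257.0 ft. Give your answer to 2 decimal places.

Power law: V₂ = V₁ · (z₂/z₁)^α = 19.4 × (6.7810)^0.17 = 26.8610 knots
ΔV = 26.8610 − 19.4 = 7.4610 knots

7.46 knots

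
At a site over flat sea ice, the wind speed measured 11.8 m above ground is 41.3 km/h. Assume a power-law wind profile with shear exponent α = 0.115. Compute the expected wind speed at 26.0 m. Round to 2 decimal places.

45.23 km/h

Power-law profile: V₂ = V₁ · (z₂/z₁)^α
V₂ = 41.3 × (26.0/11.8)^0.115 = 41.3 × (2.2034)^0.115
    = 41.3 × 1.0951 = 45.2278 km/h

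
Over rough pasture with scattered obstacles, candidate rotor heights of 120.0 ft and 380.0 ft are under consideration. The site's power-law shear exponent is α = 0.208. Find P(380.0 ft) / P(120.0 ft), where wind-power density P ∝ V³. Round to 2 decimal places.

Speed ratio: V_B/V_A = (z_B/z_A)^α = (380.0/120.0)^0.208 = (3.1667)^0.208 = 1.27094
Power-density ratio: P_B/P_A = (V_B/V_A)³ = (1.27094)³ = 2.05294

2.05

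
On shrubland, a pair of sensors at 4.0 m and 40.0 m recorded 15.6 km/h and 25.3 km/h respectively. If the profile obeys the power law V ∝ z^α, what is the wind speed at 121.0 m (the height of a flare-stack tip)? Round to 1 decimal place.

31.9 km/h

First find α: α = ln(V₂/V₁)/ln(z₂/z₁) = ln(25.3/15.6)/ln(40.0/4.0) = 0.48353/2.30259 = 0.2100
Extrapolate from 40.0 m to 121.0 m: V₃ = 25.3 × (121.0/40.0)^0.2100 = 25.3 × 1.2617 = 31.9206 km/h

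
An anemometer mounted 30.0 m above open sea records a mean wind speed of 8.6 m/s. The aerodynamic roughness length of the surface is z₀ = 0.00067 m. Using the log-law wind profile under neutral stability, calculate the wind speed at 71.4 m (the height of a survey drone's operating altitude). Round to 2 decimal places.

9.30 m/s

Log law: V(z) ∝ ln(z/z₀), so V₂/V₁ = ln(z₂/z₀) / ln(z₁/z₀).
ln(71.4/0.00067) = 11.5765, ln(30.0/0.00067) = 10.7094
V₂ = 8.6 × 11.5765/10.7094 = 8.6 × 1.0810 = 9.2963 m/s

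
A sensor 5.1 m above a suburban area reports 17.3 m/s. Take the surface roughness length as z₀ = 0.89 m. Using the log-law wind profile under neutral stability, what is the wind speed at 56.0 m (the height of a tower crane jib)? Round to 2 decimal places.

Log law: V(z) ∝ ln(z/z₀), so V₂/V₁ = ln(z₂/z₀) / ln(z₁/z₀).
ln(56.0/0.89) = 4.1419, ln(5.1/0.89) = 1.7458
V₂ = 17.3 × 4.1419/1.7458 = 17.3 × 2.3725 = 41.0446 m/s

41.04 m/s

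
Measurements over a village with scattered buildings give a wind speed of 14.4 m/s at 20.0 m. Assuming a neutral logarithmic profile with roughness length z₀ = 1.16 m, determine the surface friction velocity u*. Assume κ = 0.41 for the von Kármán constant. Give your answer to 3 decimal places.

u* ≈ 2.074 m/s

Log law: V(z) = (u*/κ) · ln(z/z₀) ⇒ u* = κ · V / ln(z/z₀)
u* = 0.41 × 14.4 / ln(20.0/1.16) = 0.41 × 14.4 / 2.8473
   = 5.9040 / 2.8473 = 2.0735 m/s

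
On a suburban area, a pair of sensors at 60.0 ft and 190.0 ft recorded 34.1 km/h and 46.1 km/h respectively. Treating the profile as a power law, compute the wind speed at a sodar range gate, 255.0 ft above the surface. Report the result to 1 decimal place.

49.8 km/h

First find α: α = ln(V₂/V₁)/ln(z₂/z₁) = ln(46.1/34.1)/ln(190.0/60.0) = 0.30152/1.15268 = 0.2616
Extrapolate from 190.0 ft to 255.0 ft: V₃ = 46.1 × (255.0/190.0)^0.2616 = 46.1 × 1.0800 = 49.7883 km/h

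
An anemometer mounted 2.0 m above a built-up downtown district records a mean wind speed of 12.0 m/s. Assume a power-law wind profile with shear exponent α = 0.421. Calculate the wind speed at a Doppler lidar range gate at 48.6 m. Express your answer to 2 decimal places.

Power-law profile: V₂ = V₁ · (z₂/z₁)^α
V₂ = 12.0 × (48.6/2.0)^0.421 = 12.0 × (24.3000)^0.421
    = 12.0 × 3.8312 = 45.9750 m/s

45.97 m/s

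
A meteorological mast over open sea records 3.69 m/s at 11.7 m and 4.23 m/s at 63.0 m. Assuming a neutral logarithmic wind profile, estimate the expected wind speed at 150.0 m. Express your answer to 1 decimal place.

4.5 m/s

Log law: V ∝ ln(z/z₀). From the pair, with r = V₁/V₂ = 0.87234,
ln z₀ = (ln z₁ − r·ln z₂)/(1 − r) = (2.4596 − 0.87234×4.1431)/0.12766 = -9.0446 → z₀ = 0.0001180 m
V₃ = V₁ · ln(z₃/z₀)/ln(z₁/z₀) = 3.69 × 14.0553/11.5042 = 4.5083 m/s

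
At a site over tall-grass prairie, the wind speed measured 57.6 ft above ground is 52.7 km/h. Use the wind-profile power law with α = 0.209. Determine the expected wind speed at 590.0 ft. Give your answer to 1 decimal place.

Power-law profile: V₂ = V₁ · (z₂/z₁)^α
V₂ = 52.7 × (590.0/57.6)^0.209 = 52.7 × (10.2431)^0.209
    = 52.7 × 1.6262 = 85.7019 km/h

85.7 km/h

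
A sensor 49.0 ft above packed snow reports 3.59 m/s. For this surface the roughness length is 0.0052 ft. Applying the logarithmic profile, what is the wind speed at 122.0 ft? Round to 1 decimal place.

Log law: V(z) ∝ ln(z/z₀), so V₂/V₁ = ln(z₂/z₀) / ln(z₁/z₀).
ln(122.0/0.0052) = 10.0631, ln(49.0/0.0052) = 9.1509
V₂ = 3.59 × 10.0631/9.1509 = 3.59 × 1.0997 = 3.9479 m/s

3.9 m/s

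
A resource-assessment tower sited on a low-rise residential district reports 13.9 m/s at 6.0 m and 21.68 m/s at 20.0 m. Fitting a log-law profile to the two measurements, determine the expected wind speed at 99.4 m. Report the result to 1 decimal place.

32.0 m/s

Log law: V ∝ ln(z/z₀). From the pair, with r = V₁/V₂ = 0.64114,
ln z₀ = (ln z₁ − r·ln z₂)/(1 − r) = (1.7918 − 0.64114×2.9957)/0.35886 = -0.3593 → z₀ = 0.6982 m
V₃ = V₁ · ln(z₃/z₀)/ln(z₁/z₀) = 13.9 × 4.9584/2.1511 = 32.0412 m/s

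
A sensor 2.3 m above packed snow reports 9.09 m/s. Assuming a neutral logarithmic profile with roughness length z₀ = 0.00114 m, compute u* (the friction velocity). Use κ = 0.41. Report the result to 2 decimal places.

u* ≈ 0.49 m/s

Log law: V(z) = (u*/κ) · ln(z/z₀) ⇒ u* = κ · V / ln(z/z₀)
u* = 0.41 × 9.09 / ln(2.3/0.00114) = 0.41 × 9.09 / 7.6096
   = 3.7269 / 7.6096 = 0.4898 m/s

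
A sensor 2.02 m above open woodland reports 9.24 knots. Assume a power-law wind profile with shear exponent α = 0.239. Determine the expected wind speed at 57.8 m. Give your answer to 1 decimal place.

Power-law profile: V₂ = V₁ · (z₂/z₁)^α
V₂ = 9.24 × (57.8/2.02)^0.239 = 9.24 × (28.6139)^0.239
    = 9.24 × 2.2291 = 20.5965 knots

20.6 knots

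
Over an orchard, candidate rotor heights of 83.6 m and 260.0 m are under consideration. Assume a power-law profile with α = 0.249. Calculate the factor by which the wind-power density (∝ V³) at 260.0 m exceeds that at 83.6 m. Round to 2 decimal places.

Speed ratio: V_B/V_A = (z_B/z_A)^α = (260.0/83.6)^0.249 = (3.1100)^0.249 = 1.32647
Power-density ratio: P_B/P_A = (V_B/V_A)³ = (1.32647)³ = 2.33398

2.33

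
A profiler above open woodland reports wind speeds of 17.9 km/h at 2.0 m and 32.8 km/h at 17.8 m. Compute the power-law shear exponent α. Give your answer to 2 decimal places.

Power law: V₂/V₁ = (z₂/z₁)^α ⇒ α = ln(V₂/V₁) / ln(z₂/z₁)
α = ln(32.8/17.9) / ln(17.8/2.0) = ln(1.8324) / ln(8.9000)
  = 0.60563 / 2.18605 = 0.27704

α ≈ 0.28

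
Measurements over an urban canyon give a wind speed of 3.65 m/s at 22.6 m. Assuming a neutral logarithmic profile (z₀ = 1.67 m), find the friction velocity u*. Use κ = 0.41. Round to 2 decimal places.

u* ≈ 0.57 m/s

Log law: V(z) = (u*/κ) · ln(z/z₀) ⇒ u* = κ · V / ln(z/z₀)
u* = 0.41 × 3.65 / ln(22.6/1.67) = 0.41 × 3.65 / 2.6051
   = 1.4965 / 2.6051 = 0.5744 m/s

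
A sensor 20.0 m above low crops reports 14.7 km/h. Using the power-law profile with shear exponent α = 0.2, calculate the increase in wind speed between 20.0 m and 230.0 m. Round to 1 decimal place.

Power law: V₂ = V₁ · (z₂/z₁)^α = 14.7 × (11.5000)^0.2 = 23.9583 km/h
ΔV = 23.9583 − 14.7 = 9.2583 km/h

9.3 km/h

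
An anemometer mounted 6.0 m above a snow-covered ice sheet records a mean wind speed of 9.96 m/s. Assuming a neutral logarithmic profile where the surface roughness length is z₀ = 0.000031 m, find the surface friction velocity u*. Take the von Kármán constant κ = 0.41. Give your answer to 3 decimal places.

Log law: V(z) = (u*/κ) · ln(z/z₀) ⇒ u* = κ · V / ln(z/z₀)
u* = 0.41 × 9.96 / ln(6.0/0.000031) = 0.41 × 9.96 / 12.1733
   = 4.0836 / 12.1733 = 0.3355 m/s

u* ≈ 0.335 m/s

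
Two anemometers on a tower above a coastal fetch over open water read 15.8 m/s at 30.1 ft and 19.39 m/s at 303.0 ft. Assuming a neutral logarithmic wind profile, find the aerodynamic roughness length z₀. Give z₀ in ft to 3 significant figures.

Log law: V(z) ∝ ln(z/z₀). With r = V₁/V₂ = 15.8/19.39 = 0.81485,
r · ln(z₂/z₀) = ln(z₁/z₀) ⇒ ln z₀ = (ln z₁ − r·ln z₂)/(1 − r)
ln z₀ = (3.40453 − 0.81485×5.71373) / 0.18515 = -6.7586
z₀ = exp(-6.7586) = 0.001161 ft

z₀ ≈ 0.00116 ft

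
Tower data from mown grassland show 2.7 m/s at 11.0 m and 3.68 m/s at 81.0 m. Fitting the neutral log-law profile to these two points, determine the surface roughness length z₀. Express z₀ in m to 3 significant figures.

z₀ ≈ 0.0449 m

Log law: V(z) ∝ ln(z/z₀). With r = V₁/V₂ = 2.7/3.68 = 0.73370,
r · ln(z₂/z₀) = ln(z₁/z₀) ⇒ ln z₀ = (ln z₁ − r·ln z₂)/(1 − r)
ln z₀ = (2.39790 − 0.73370×4.39445) / 0.26630 = -3.1028
z₀ = exp(-3.1028) = 0.04492 m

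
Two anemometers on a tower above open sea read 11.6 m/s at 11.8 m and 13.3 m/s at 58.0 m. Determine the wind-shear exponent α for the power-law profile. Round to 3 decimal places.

Power law: V₂/V₁ = (z₂/z₁)^α ⇒ α = ln(V₂/V₁) / ln(z₂/z₁)
α = ln(13.3/11.6) / ln(58.0/11.8) = ln(1.1466) / ln(4.9153)
  = 0.13676 / 1.59234 = 0.08589

α ≈ 0.086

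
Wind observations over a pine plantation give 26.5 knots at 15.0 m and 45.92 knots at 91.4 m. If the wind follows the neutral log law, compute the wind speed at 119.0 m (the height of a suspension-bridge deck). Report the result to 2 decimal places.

Log law: V ∝ ln(z/z₀). From the pair, with r = V₁/V₂ = 0.57709,
ln z₀ = (ln z₁ − r·ln z₂)/(1 − r) = (2.7081 − 0.57709×4.5152)/0.42291 = 0.2420 → z₀ = 1.274 m
V₃ = V₁ · ln(z₃/z₀)/ln(z₁/z₀) = 26.5 × 4.5371/2.4660 = 48.7556 knots

48.76 knots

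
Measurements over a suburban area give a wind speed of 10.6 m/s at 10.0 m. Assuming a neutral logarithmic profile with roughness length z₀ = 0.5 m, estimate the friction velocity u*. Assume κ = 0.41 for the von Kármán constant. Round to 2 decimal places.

u* ≈ 1.45 m/s

Log law: V(z) = (u*/κ) · ln(z/z₀) ⇒ u* = κ · V / ln(z/z₀)
u* = 0.41 × 10.6 / ln(10.0/0.5) = 0.41 × 10.6 / 2.9957
   = 4.3460 / 2.9957 = 1.4507 m/s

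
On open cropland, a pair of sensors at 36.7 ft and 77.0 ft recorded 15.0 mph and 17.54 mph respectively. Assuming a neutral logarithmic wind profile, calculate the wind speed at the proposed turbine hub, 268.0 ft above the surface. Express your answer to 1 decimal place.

21.8 mph

Log law: V ∝ ln(z/z₀). From the pair, with r = V₁/V₂ = 0.85519,
ln z₀ = (ln z₁ − r·ln z₂)/(1 − r) = (3.6028 − 0.85519×4.3438)/0.14481 = -0.7734 → z₀ = 0.4615 ft
V₃ = V₁ · ln(z₃/z₀)/ln(z₁/z₀) = 15.0 × 6.3644/4.3762 = 21.8149 mph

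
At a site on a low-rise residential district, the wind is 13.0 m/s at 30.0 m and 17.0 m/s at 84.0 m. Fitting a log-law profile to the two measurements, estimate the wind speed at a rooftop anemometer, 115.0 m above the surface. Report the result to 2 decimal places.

Log law: V ∝ ln(z/z₀). From the pair, with r = V₁/V₂ = 0.76471,
ln z₀ = (ln z₁ − r·ln z₂)/(1 − r) = (3.4012 − 0.76471×4.4308)/0.23529 = 0.0549 → z₀ = 1.056 m
V₃ = V₁ · ln(z₃/z₀)/ln(z₁/z₀) = 13.0 × 4.6900/3.3463 = 18.2203 m/s

18.22 m/s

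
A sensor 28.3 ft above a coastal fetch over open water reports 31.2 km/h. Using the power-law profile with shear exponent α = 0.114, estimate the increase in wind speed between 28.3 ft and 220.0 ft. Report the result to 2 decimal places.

Power law: V₂ = V₁ · (z₂/z₁)^α = 31.2 × (7.7739)^0.114 = 39.4173 km/h
ΔV = 39.4173 − 31.2 = 8.2173 km/h

8.22 km/h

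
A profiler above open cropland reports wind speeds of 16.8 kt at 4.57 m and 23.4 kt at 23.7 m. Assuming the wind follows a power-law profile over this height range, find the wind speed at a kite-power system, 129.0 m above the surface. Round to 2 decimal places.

First find α: α = ln(V₂/V₁)/ln(z₂/z₁) = ln(23.4/16.8)/ln(23.7/4.57) = 0.33136/1.64596 = 0.2013
Extrapolate from 23.7 m to 129.0 m: V₃ = 23.4 × (129.0/23.7)^0.2013 = 23.4 × 1.4065 = 32.9118 kt

32.91 kt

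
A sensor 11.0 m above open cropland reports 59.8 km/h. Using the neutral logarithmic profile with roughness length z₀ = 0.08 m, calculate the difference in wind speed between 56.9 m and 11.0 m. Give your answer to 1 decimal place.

Log law: V₂ = V₁ · ln(z₂/z₀)/ln(z₁/z₀) = 59.8 × 6.5670/4.9236 = 79.7600 km/h
ΔV = 79.7600 − 59.8 = 19.9600 km/h

20.0 km/h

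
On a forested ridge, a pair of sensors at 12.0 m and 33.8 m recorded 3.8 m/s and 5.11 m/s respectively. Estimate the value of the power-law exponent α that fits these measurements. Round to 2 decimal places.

α ≈ 0.29

Power law: V₂/V₁ = (z₂/z₁)^α ⇒ α = ln(V₂/V₁) / ln(z₂/z₁)
α = ln(5.11/3.8) / ln(33.8/12.0) = ln(1.3447) / ln(2.8167)
  = 0.29620 / 1.03555 = 0.28603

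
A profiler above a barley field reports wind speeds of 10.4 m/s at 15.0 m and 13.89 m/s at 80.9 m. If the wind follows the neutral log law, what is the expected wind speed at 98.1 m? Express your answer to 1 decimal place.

14.3 m/s

Log law: V ∝ ln(z/z₀). From the pair, with r = V₁/V₂ = 0.74874,
ln z₀ = (ln z₁ − r·ln z₂)/(1 − r) = (2.7081 − 0.74874×4.3932)/0.25126 = -2.3136 → z₀ = 0.09890 m
V₃ = V₁ · ln(z₃/z₀)/ln(z₁/z₀) = 10.4 × 6.8996/5.0217 = 14.2892 m/s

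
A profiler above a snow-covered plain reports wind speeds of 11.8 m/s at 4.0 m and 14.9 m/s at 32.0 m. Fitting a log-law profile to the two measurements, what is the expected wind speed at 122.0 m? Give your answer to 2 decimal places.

16.90 m/s

Log law: V ∝ ln(z/z₀). From the pair, with r = V₁/V₂ = 0.79195,
ln z₀ = (ln z₁ − r·ln z₂)/(1 − r) = (1.3863 − 0.79195×3.4657)/0.20805 = -6.5290 → z₀ = 0.001460 m
V₃ = V₁ · ln(z₃/z₀)/ln(z₁/z₀) = 11.8 × 11.3330/7.9153 = 16.8951 m/s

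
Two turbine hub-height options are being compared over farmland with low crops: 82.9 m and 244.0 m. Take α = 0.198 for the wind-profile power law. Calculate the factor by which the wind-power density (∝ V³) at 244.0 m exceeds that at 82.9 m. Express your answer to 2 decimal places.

Speed ratio: V_B/V_A = (z_B/z_A)^α = (244.0/82.9)^0.198 = (2.9433)^0.198 = 1.23831
Power-density ratio: P_B/P_A = (V_B/V_A)³ = (1.23831)³ = 1.89884

1.90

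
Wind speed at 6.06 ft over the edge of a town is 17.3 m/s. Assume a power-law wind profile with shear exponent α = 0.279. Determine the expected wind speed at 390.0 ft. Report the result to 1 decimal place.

55.3 m/s

Power-law profile: V₂ = V₁ · (z₂/z₁)^α
V₂ = 17.3 × (390.0/6.06)^0.279 = 17.3 × (64.3564)^0.279
    = 17.3 × 3.1959 = 55.2896 m/s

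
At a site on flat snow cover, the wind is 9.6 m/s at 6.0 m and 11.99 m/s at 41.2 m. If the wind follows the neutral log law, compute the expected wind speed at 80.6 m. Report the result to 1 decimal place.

Log law: V ∝ ln(z/z₀). From the pair, with r = V₁/V₂ = 0.80067,
ln z₀ = (ln z₁ − r·ln z₂)/(1 − r) = (1.7918 − 0.80067×3.7184)/0.19933 = -5.9472 → z₀ = 0.002613 m
V₃ = V₁ · ln(z₃/z₀)/ln(z₁/z₀) = 9.6 × 10.3367/7.7390 = 12.8224 m/s

12.8 m/s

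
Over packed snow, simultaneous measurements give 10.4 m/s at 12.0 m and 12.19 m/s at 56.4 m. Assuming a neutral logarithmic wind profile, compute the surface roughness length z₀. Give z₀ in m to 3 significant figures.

z₀ ≈ 0.00149 m

Log law: V(z) ∝ ln(z/z₀). With r = V₁/V₂ = 10.4/12.19 = 0.85316,
r · ln(z₂/z₀) = ln(z₁/z₀) ⇒ ln z₀ = (ln z₁ − r·ln z₂)/(1 − r)
ln z₀ = (2.48491 − 0.85316×4.03247) / 0.14684 = -6.5065
z₀ = exp(-6.5065) = 0.001494 m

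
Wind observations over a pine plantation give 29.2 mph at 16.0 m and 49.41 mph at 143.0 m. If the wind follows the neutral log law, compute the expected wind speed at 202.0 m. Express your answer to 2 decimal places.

Log law: V ∝ ln(z/z₀). From the pair, with r = V₁/V₂ = 0.59097,
ln z₀ = (ln z₁ − r·ln z₂)/(1 − r) = (2.7726 − 0.59097×4.9628)/0.40903 = -0.3920 → z₀ = 0.6757 m
V₃ = V₁ · ln(z₃/z₀)/ln(z₁/z₀) = 29.2 × 5.7002/3.1645 = 52.5973 mph

52.60 mph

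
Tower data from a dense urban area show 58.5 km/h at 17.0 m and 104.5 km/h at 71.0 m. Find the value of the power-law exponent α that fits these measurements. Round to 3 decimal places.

α ≈ 0.406

Power law: V₂/V₁ = (z₂/z₁)^α ⇒ α = ln(V₂/V₁) / ln(z₂/z₁)
α = ln(104.5/58.5) / ln(71.0/17.0) = ln(1.7863) / ln(4.1765)
  = 0.58016 / 1.42947 = 0.40586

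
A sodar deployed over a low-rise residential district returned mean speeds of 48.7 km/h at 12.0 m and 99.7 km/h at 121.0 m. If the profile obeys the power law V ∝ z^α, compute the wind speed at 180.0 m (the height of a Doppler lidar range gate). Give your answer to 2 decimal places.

112.77 km/h

First find α: α = ln(V₂/V₁)/ln(z₂/z₁) = ln(99.7/48.7)/ln(121.0/12.0) = 0.71649/2.31088 = 0.3100
Extrapolate from 121.0 m to 180.0 m: V₃ = 99.7 × (180.0/121.0)^0.3100 = 99.7 × 1.1310 = 112.7651 km/h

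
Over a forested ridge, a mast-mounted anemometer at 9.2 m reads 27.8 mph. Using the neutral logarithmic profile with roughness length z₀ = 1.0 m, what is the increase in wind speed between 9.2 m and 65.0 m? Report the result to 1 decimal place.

24.5 mph

Log law: V₂ = V₁ · ln(z₂/z₀)/ln(z₁/z₀) = 27.8 × 4.1744/2.2192 = 52.2926 mph
ΔV = 52.2926 − 27.8 = 24.4926 mph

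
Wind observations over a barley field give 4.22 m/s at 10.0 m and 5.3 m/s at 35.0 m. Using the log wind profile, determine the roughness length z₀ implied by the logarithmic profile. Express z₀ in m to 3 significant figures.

z₀ ≈ 0.0748 m

Log law: V(z) ∝ ln(z/z₀). With r = V₁/V₂ = 4.22/5.3 = 0.79623,
r · ln(z₂/z₀) = ln(z₁/z₀) ⇒ ln z₀ = (ln z₁ − r·ln z₂)/(1 − r)
ln z₀ = (2.30259 − 0.79623×3.55535) / 0.20377 = -2.5925
z₀ = exp(-2.5925) = 0.07483 m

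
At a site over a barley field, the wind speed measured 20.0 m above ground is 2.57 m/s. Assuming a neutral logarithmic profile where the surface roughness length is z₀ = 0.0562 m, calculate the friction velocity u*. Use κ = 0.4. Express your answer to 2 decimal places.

Log law: V(z) = (u*/κ) · ln(z/z₀) ⇒ u* = κ · V / ln(z/z₀)
u* = 0.4 × 2.57 / ln(20.0/0.0562) = 0.4 × 2.57 / 5.8746
   = 1.0280 / 5.8746 = 0.1750 m/s

u* ≈ 0.17 m/s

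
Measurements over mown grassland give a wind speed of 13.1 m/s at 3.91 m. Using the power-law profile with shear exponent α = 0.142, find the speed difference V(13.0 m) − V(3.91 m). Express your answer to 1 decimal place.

Power law: V₂ = V₁ · (z₂/z₁)^α = 13.1 × (3.3248)^0.142 = 15.5368 m/s
ΔV = 15.5368 − 13.1 = 2.4368 m/s

2.4 m/s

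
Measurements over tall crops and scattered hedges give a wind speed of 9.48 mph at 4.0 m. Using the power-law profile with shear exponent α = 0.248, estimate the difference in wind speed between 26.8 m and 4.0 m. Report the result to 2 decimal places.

Power law: V₂ = V₁ · (z₂/z₁)^α = 9.48 × (6.7000)^0.248 = 15.1941 mph
ΔV = 15.1941 − 9.48 = 5.7141 mph

5.71 mph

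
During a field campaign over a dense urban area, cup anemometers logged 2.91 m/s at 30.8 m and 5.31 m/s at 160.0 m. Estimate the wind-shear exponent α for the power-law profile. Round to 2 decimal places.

α ≈ 0.37

Power law: V₂/V₁ = (z₂/z₁)^α ⇒ α = ln(V₂/V₁) / ln(z₂/z₁)
α = ln(5.31/2.91) / ln(160.0/30.8) = ln(1.8247) / ln(5.1948)
  = 0.60144 / 1.64766 = 0.36503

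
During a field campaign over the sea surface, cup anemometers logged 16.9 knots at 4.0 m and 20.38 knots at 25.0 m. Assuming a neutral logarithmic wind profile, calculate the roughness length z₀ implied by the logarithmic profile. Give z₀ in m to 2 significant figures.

z₀ ≈ 0.00055 m

Log law: V(z) ∝ ln(z/z₀). With r = V₁/V₂ = 16.9/20.38 = 0.82924,
r · ln(z₂/z₀) = ln(z₁/z₀) ⇒ ln z₀ = (ln z₁ − r·ln z₂)/(1 − r)
ln z₀ = (1.38629 − 0.82924×3.21888) / 0.17076 = -7.5133
z₀ = exp(-7.5133) = 0.0005458 m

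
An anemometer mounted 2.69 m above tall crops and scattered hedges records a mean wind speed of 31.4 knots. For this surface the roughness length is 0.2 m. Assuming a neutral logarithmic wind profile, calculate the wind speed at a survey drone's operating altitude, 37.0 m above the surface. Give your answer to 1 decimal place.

63.1 knots

Log law: V(z) ∝ ln(z/z₀), so V₂/V₁ = ln(z₂/z₀) / ln(z₁/z₀).
ln(37.0/0.2) = 5.2204, ln(2.69/0.2) = 2.5990
V₂ = 31.4 × 5.2204/2.5990 = 31.4 × 2.0086 = 63.0706 knots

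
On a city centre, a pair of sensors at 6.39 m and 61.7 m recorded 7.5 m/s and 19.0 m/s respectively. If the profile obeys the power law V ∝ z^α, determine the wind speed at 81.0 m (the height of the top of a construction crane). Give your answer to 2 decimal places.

First find α: α = ln(V₂/V₁)/ln(z₂/z₁) = ln(19.0/7.5)/ln(61.7/6.39) = 0.92954/2.26755 = 0.4099
Extrapolate from 61.7 m to 81.0 m: V₃ = 19.0 × (81.0/61.7)^0.4099 = 19.0 × 1.1180 = 21.2426 m/s

21.24 m/s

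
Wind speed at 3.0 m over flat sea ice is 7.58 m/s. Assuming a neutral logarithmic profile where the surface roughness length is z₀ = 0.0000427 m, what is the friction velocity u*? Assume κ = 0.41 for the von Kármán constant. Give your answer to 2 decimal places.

u* ≈ 0.28 m/s

Log law: V(z) = (u*/κ) · ln(z/z₀) ⇒ u* = κ · V / ln(z/z₀)
u* = 0.41 × 7.58 / ln(3.0/0.0000427) = 0.41 × 7.58 / 11.1599
   = 3.1078 / 11.1599 = 0.2785 m/s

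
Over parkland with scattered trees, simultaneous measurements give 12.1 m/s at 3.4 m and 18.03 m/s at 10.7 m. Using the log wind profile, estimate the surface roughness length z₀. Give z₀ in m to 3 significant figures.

Log law: V(z) ∝ ln(z/z₀). With r = V₁/V₂ = 12.1/18.03 = 0.67110,
r · ln(z₂/z₀) = ln(z₁/z₀) ⇒ ln z₀ = (ln z₁ − r·ln z₂)/(1 − r)
ln z₀ = (1.22378 − 0.67110×2.37024) / 0.32890 = -1.1156
z₀ = exp(-1.1156) = 0.3277 m

z₀ ≈ 0.328 m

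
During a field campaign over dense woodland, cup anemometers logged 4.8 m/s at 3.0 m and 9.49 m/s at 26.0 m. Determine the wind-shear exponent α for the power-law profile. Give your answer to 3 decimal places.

Power law: V₂/V₁ = (z₂/z₁)^α ⇒ α = ln(V₂/V₁) / ln(z₂/z₁)
α = ln(9.49/4.8) / ln(26.0/3.0) = ln(1.9771) / ln(8.6667)
  = 0.68162 / 2.15948 = 0.31564

α ≈ 0.316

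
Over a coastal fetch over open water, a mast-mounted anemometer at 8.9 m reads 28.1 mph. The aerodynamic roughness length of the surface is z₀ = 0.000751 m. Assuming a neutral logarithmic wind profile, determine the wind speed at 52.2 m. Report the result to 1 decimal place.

Log law: V(z) ∝ ln(z/z₀), so V₂/V₁ = ln(z₂/z₀) / ln(z₁/z₀).
ln(52.2/0.000751) = 11.1492, ln(8.9/0.000751) = 9.3802
V₂ = 28.1 × 11.1492/9.3802 = 28.1 × 1.1886 = 33.3995 mph

33.4 mph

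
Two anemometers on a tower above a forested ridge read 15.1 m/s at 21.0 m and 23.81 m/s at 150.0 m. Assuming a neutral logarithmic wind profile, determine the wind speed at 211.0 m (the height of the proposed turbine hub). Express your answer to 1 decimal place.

25.3 m/s

Log law: V ∝ ln(z/z₀). From the pair, with r = V₁/V₂ = 0.63419,
ln z₀ = (ln z₁ − r·ln z₂)/(1 − r) = (3.0445 − 0.63419×5.0106)/0.36581 = -0.3640 → z₀ = 0.6949 m
V₃ = V₁ · ln(z₃/z₀)/ln(z₁/z₀) = 15.1 × 5.7159/3.4085 = 25.3216 m/s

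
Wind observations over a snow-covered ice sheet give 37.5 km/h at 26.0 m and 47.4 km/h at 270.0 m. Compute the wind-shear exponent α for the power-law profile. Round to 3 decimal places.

Power law: V₂/V₁ = (z₂/z₁)^α ⇒ α = ln(V₂/V₁) / ln(z₂/z₁)
α = ln(47.4/37.5) / ln(270.0/26.0) = ln(1.2640) / ln(10.3846)
  = 0.23428 / 2.34033 = 0.10011

α ≈ 0.100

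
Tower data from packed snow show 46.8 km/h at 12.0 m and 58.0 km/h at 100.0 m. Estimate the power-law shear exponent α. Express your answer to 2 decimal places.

Power law: V₂/V₁ = (z₂/z₁)^α ⇒ α = ln(V₂/V₁) / ln(z₂/z₁)
α = ln(58.0/46.8) / ln(100.0/12.0) = ln(1.2393) / ln(8.3333)
  = 0.21456 / 2.12026 = 0.10119

α ≈ 0.10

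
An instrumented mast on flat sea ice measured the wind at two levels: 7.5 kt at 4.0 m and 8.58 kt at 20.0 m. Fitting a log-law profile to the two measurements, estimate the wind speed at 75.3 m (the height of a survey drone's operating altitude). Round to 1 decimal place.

9.5 kt

Log law: V ∝ ln(z/z₀). From the pair, with r = V₁/V₂ = 0.87413,
ln z₀ = (ln z₁ − r·ln z₂)/(1 − r) = (1.3863 − 0.87413×2.9957)/0.12587 = -9.7904 → z₀ = 0.00005599 m
V₃ = V₁ · ln(z₃/z₀)/ln(z₁/z₀) = 7.5 × 14.1118/11.1767 = 9.4696 kt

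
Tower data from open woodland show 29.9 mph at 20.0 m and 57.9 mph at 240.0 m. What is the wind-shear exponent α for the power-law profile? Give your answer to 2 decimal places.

Power law: V₂/V₁ = (z₂/z₁)^α ⇒ α = ln(V₂/V₁) / ln(z₂/z₁)
α = ln(57.9/29.9) / ln(240.0/20.0) = ln(1.9365) / ln(12.0000)
  = 0.66086 / 2.48491 = 0.26595

α ≈ 0.27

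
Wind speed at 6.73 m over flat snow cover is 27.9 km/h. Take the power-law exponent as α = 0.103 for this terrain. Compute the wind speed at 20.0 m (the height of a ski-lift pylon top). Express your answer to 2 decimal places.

31.21 km/h

Power-law profile: V₂ = V₁ · (z₂/z₁)^α
V₂ = 27.9 × (20.0/6.73)^0.103 = 27.9 × (2.9718)^0.103
    = 27.9 × 1.1187 = 31.2122 km/h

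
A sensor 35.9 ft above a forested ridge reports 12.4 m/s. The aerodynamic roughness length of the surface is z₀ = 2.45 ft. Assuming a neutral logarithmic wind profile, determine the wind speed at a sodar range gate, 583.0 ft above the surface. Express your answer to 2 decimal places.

Log law: V(z) ∝ ln(z/z₀), so V₂/V₁ = ln(z₂/z₀) / ln(z₁/z₀).
ln(583.0/2.45) = 5.4721, ln(35.9/2.45) = 2.6846
V₂ = 12.4 × 5.4721/2.6846 = 12.4 × 2.0383 = 25.2748 m/s

25.27 m/s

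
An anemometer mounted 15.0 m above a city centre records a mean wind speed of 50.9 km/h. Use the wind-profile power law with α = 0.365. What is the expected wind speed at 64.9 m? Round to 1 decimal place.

Power-law profile: V₂ = V₁ · (z₂/z₁)^α
V₂ = 50.9 × (64.9/15.0)^0.365 = 50.9 × (4.3267)^0.365
    = 50.9 × 1.7069 = 86.8788 km/h

86.9 km/h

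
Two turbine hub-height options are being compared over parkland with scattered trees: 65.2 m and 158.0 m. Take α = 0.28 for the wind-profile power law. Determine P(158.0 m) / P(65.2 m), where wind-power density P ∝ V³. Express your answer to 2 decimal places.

2.10

Speed ratio: V_B/V_A = (z_B/z_A)^α = (158.0/65.2)^0.28 = (2.4233)^0.28 = 1.28125
Power-density ratio: P_B/P_A = (V_B/V_A)³ = (1.28125)³ = 2.10331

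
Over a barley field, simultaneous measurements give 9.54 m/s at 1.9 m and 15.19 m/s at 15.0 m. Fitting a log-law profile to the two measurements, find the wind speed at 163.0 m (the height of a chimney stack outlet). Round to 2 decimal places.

Log law: V ∝ ln(z/z₀). From the pair, with r = V₁/V₂ = 0.62804,
ln z₀ = (ln z₁ − r·ln z₂)/(1 − r) = (0.6419 − 0.62804×2.7081)/0.37196 = -2.8469 → z₀ = 0.05802 m
V₃ = V₁ · ln(z₃/z₀)/ln(z₁/z₀) = 9.54 × 7.9407/3.4888 = 21.7137 m/s

21.71 m/s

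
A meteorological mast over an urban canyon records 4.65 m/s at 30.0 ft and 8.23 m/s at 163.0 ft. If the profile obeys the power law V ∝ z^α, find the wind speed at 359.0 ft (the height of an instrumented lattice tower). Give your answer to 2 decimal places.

First find α: α = ln(V₂/V₁)/ln(z₂/z₁) = ln(8.23/4.65)/ln(163.0/30.0) = 0.57092/1.69255 = 0.3373
Extrapolate from 163.0 ft to 359.0 ft: V₃ = 8.23 × (359.0/163.0)^0.3373 = 8.23 × 1.3052 = 10.7415 m/s

10.74 m/s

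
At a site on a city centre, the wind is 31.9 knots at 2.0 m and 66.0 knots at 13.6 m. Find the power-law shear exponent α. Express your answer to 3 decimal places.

α ≈ 0.379

Power law: V₂/V₁ = (z₂/z₁)^α ⇒ α = ln(V₂/V₁) / ln(z₂/z₁)
α = ln(66.0/31.9) / ln(13.6/2.0) = ln(2.0690) / ln(6.8000)
  = 0.72705 / 1.91692 = 0.37928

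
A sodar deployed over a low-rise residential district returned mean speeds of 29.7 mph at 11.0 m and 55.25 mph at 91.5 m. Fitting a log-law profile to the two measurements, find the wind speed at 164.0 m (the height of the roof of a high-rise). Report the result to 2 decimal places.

62.29 mph

Log law: V ∝ ln(z/z₀). From the pair, with r = V₁/V₂ = 0.53756,
ln z₀ = (ln z₁ − r·ln z₂)/(1 − r) = (2.3979 − 0.53756×4.5163)/0.46244 = -0.0646 → z₀ = 0.9374 m
V₃ = V₁ · ln(z₃/z₀)/ln(z₁/z₀) = 29.7 × 5.1645/2.4625 = 62.2878 mph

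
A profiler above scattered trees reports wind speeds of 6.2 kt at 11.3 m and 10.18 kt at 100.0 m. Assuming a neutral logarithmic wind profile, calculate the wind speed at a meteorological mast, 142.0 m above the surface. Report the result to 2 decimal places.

Log law: V ∝ ln(z/z₀). From the pair, with r = V₁/V₂ = 0.60904,
ln z₀ = (ln z₁ − r·ln z₂)/(1 − r) = (2.4248 − 0.60904×4.6052)/0.39096 = -0.9717 → z₀ = 0.3784 m
V₃ = V₁ · ln(z₃/z₀)/ln(z₁/z₀) = 6.2 × 5.9276/3.3966 = 10.8201 kt

10.82 kt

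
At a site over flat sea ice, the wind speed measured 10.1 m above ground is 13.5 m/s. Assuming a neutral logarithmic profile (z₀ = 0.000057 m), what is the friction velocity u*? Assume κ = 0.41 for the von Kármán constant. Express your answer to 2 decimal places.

Log law: V(z) = (u*/κ) · ln(z/z₀) ⇒ u* = κ · V / ln(z/z₀)
u* = 0.41 × 13.5 / ln(10.1/0.000057) = 0.41 × 13.5 / 12.0850
   = 5.5350 / 12.0850 = 0.4580 m/s

u* ≈ 0.46 m/s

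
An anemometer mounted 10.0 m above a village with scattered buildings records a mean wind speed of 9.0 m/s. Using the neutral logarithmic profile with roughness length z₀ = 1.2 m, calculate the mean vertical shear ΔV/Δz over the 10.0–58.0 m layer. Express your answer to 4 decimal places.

Log law: V₂ = V₁ · ln(z₂/z₀)/ln(z₁/z₀) = 9.0 × 3.8781/2.1203 = 16.4617 m/s
ΔV/Δz = (16.4617 − 9.0)/(58.0 − 10.0) = 7.4617/48.0000 = 0.15545 m/s/m

0.1555 m/s/m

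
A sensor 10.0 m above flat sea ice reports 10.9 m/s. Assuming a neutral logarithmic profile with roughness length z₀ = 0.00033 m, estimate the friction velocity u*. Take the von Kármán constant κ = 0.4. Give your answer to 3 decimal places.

Log law: V(z) = (u*/κ) · ln(z/z₀) ⇒ u* = κ · V / ln(z/z₀)
u* = 0.4 × 10.9 / ln(10.0/0.00033) = 0.4 × 10.9 / 10.3190
   = 4.3600 / 10.3190 = 0.4225 m/s

u* ≈ 0.423 m/s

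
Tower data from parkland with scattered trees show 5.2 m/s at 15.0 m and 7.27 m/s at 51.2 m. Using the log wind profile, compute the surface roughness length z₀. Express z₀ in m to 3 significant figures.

z₀ ≈ 0.687 m

Log law: V(z) ∝ ln(z/z₀). With r = V₁/V₂ = 5.2/7.27 = 0.71527,
r · ln(z₂/z₀) = ln(z₁/z₀) ⇒ ln z₀ = (ln z₁ − r·ln z₂)/(1 − r)
ln z₀ = (2.70805 − 0.71527×3.93574) / 0.28473 = -0.3760
z₀ = exp(-0.3760) = 0.6866 m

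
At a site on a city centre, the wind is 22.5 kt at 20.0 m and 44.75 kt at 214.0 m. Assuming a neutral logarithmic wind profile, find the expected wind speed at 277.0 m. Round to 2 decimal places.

47.17 kt

Log law: V ∝ ln(z/z₀). From the pair, with r = V₁/V₂ = 0.50279,
ln z₀ = (ln z₁ − r·ln z₂)/(1 − r) = (2.9957 − 0.50279×5.3660)/0.49721 = 0.5989 → z₀ = 1.820 m
V₃ = V₁ · ln(z₃/z₀)/ln(z₁/z₀) = 22.5 × 5.0252/2.3969 = 47.1723 kt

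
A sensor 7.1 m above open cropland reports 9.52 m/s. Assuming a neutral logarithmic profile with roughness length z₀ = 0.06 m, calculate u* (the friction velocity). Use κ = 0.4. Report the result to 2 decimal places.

u* ≈ 0.80 m/s

Log law: V(z) = (u*/κ) · ln(z/z₀) ⇒ u* = κ · V / ln(z/z₀)
u* = 0.4 × 9.52 / ln(7.1/0.06) = 0.4 × 9.52 / 4.7735
   = 3.8080 / 4.7735 = 0.7977 m/s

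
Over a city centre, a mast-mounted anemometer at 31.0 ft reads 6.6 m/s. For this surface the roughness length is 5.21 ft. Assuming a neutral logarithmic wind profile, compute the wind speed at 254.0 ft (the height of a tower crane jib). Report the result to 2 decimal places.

14.38 m/s

Log law: V(z) ∝ ln(z/z₀), so V₂/V₁ = ln(z₂/z₀) / ln(z₁/z₀).
ln(254.0/5.21) = 3.8868, ln(31.0/5.21) = 1.7834
V₂ = 6.6 × 3.8868/1.7834 = 6.6 × 2.1794 = 14.3840 m/s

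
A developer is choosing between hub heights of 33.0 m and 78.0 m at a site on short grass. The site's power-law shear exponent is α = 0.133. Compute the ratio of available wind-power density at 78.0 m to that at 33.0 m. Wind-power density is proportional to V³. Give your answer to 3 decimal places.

Speed ratio: V_B/V_A = (z_B/z_A)^α = (78.0/33.0)^0.133 = (2.3636)^0.133 = 1.12121
Power-density ratio: P_B/P_A = (V_B/V_A)³ = (1.12121)³ = 1.40948

1.409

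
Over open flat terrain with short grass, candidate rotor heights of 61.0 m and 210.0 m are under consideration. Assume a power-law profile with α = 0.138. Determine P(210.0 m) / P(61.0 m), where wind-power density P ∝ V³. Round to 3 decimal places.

Speed ratio: V_B/V_A = (z_B/z_A)^α = (210.0/61.0)^0.138 = (3.4426)^0.138 = 1.18602
Power-density ratio: P_B/P_A = (V_B/V_A)³ = (1.18602)³ = 1.66829

1.668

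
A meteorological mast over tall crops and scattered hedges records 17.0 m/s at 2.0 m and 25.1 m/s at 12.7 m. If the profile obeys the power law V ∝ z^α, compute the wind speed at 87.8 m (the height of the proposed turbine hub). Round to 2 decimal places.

37.73 m/s

First find α: α = ln(V₂/V₁)/ln(z₂/z₁) = ln(25.1/17.0)/ln(12.7/2.0) = 0.38965/1.84845 = 0.2108
Extrapolate from 12.7 m to 87.8 m: V₃ = 25.1 × (87.8/12.7)^0.2108 = 25.1 × 1.5032 = 37.7295 m/s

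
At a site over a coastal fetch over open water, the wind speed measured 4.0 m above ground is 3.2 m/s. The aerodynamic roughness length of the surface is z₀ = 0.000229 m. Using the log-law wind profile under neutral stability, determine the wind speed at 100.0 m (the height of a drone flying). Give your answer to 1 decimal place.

4.3 m/s

Log law: V(z) ∝ ln(z/z₀), so V₂/V₁ = ln(z₂/z₀) / ln(z₁/z₀).
ln(100.0/0.000229) = 12.9870, ln(4.0/0.000229) = 9.7681
V₂ = 3.2 × 12.9870/9.7681 = 3.2 × 1.3295 = 4.2545 m/s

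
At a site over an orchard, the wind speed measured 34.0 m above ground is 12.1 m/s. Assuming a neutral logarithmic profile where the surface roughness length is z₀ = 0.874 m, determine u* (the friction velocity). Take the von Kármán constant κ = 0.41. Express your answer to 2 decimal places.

Log law: V(z) = (u*/κ) · ln(z/z₀) ⇒ u* = κ · V / ln(z/z₀)
u* = 0.41 × 12.1 / ln(34.0/0.874) = 0.41 × 12.1 / 3.6610
   = 4.9610 / 3.6610 = 1.3551 m/s

u* ≈ 1.36 m/s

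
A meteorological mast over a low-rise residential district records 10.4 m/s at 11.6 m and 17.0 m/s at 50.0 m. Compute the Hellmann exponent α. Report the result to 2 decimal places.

α ≈ 0.34

Power law: V₂/V₁ = (z₂/z₁)^α ⇒ α = ln(V₂/V₁) / ln(z₂/z₁)
α = ln(17.0/10.4) / ln(50.0/11.6) = ln(1.6346) / ln(4.3103)
  = 0.49141 / 1.46102 = 0.33635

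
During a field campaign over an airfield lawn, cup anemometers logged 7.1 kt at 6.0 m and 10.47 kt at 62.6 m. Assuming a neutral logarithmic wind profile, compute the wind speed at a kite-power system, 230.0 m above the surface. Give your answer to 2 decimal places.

12.34 kt

Log law: V ∝ ln(z/z₀). From the pair, with r = V₁/V₂ = 0.67813,
ln z₀ = (ln z₁ − r·ln z₂)/(1 − r) = (1.7918 − 0.67813×4.1368)/0.32187 = -3.1488 → z₀ = 0.04291 m
V₃ = V₁ · ln(z₃/z₀)/ln(z₁/z₀) = 7.1 × 8.5868/4.9405 = 12.3401 kt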